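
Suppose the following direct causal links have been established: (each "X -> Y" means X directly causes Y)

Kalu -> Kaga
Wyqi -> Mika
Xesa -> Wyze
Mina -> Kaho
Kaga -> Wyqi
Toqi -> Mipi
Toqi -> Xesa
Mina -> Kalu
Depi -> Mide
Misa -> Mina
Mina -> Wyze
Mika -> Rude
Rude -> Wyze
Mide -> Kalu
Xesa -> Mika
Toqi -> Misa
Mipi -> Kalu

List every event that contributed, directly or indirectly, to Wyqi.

Immediate cause of Wyqi: Kaga.
Further upstream: Depi, Toqi, Misa, Mina, Mipi, Mide, Kalu.

Depi, Kaga, Kalu, Mide, Mina, Mipi, Misa, Toqi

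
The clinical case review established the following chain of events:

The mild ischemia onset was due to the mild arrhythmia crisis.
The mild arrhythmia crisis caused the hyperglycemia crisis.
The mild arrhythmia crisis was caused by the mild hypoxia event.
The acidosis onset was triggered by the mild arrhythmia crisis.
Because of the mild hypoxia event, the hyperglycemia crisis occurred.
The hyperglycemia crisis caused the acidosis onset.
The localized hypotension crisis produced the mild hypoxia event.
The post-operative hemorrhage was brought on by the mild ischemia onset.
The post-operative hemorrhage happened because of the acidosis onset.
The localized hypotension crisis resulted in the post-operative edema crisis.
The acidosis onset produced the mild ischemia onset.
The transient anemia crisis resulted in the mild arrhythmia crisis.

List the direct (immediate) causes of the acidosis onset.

Upstream contributors include the localized hypotension crisis, the mild hypoxia event, the transient anemia crisis, but only the hyperglycemia crisis, the mild arrhythmia crisis feed directly into the acidosis onset.

the hyperglycemia crisis, the mild arrhythmia crisis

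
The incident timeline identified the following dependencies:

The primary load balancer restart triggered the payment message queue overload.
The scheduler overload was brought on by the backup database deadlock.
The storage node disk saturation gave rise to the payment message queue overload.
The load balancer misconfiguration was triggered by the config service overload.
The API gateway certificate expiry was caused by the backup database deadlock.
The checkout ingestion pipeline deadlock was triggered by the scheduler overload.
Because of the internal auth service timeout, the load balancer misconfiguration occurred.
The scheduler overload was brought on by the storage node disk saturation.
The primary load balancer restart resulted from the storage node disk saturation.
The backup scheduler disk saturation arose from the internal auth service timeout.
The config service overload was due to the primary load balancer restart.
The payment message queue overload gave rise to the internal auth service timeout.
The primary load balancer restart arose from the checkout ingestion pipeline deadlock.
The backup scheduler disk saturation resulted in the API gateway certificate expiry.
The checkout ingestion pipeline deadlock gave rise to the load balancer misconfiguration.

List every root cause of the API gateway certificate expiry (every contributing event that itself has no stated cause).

Tracing upstream from the API gateway certificate expiry: the API gateway certificate expiry ← the backup database deadlock.
A separate upstream branch: the API gateway certificate expiry ← the backup scheduler disk saturation ← the internal auth service timeout ← the payment message queue overload ← the storage node disk saturation.
Each of those chain origins has no stated cause.

the backup database deadlock, the storage node disk saturation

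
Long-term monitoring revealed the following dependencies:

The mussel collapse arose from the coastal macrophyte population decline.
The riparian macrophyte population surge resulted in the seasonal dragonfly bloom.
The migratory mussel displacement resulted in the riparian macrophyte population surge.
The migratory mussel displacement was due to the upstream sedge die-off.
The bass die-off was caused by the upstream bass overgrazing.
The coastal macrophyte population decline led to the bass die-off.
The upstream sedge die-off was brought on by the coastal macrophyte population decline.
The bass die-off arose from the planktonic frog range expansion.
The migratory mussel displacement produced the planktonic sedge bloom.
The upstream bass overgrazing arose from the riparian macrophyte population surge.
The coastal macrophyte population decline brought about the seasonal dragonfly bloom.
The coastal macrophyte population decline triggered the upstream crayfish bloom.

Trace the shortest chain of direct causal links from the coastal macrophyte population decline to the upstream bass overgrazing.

the coastal macrophyte population decline → the upstream sedge die-off
the upstream sedge die-off → the migratory mussel displacement
the migratory mussel displacement → the riparian macrophyte population surge
the riparian macrophyte population surge → the upstream bass overgrazing
Length: 4 steps.

the coastal macrophyte population decline → the upstream sedge die-off → the migratory mussel displacement → the riparian macrophyte population surge → the upstream bass overgrazing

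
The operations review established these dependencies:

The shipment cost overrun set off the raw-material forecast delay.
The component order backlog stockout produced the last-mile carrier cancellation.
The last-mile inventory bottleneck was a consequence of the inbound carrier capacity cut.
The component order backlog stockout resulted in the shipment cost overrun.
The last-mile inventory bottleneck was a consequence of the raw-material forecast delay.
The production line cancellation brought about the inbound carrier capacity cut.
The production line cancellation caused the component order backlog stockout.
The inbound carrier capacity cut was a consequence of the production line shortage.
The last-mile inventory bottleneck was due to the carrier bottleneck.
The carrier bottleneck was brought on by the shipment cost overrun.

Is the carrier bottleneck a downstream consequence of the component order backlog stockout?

There is a causal chain: the component order backlog stockout → the shipment cost overrun → the carrier bottleneck.

Yes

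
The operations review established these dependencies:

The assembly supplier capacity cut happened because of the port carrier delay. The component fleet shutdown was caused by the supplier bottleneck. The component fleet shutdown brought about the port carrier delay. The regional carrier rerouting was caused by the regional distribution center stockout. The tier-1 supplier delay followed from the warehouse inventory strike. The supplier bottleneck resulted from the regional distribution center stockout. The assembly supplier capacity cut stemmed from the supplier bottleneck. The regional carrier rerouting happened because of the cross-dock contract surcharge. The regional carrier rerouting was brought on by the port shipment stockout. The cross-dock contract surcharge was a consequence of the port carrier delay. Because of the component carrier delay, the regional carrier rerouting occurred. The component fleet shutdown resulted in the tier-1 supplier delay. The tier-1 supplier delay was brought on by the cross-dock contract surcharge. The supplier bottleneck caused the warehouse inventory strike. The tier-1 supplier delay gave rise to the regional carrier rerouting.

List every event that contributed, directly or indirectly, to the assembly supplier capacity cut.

Immediate causes of the assembly supplier capacity cut: the supplier bottleneck, the port carrier delay.
Further upstream: the regional distribution center stockout, the component fleet shutdown.

the component fleet shutdown, the port carrier delay, the regional distribution center stockout, the supplier bottleneck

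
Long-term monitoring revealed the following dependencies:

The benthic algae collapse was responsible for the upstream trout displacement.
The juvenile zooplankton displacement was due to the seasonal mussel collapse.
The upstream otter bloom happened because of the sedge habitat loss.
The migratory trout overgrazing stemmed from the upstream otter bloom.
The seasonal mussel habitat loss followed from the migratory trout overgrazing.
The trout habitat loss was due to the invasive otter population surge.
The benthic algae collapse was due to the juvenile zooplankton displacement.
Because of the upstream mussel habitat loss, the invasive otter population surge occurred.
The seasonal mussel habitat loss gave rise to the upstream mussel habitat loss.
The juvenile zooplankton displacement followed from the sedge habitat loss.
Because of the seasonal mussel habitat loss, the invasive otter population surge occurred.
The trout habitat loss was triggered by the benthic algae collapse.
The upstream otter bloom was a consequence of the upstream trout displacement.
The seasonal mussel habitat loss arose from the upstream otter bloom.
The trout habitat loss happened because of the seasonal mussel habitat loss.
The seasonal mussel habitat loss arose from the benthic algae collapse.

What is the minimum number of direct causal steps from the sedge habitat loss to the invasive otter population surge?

3

Shortest chain: the sedge habitat loss → the upstream otter bloom → the seasonal mussel habitat loss → the invasive otter population surge.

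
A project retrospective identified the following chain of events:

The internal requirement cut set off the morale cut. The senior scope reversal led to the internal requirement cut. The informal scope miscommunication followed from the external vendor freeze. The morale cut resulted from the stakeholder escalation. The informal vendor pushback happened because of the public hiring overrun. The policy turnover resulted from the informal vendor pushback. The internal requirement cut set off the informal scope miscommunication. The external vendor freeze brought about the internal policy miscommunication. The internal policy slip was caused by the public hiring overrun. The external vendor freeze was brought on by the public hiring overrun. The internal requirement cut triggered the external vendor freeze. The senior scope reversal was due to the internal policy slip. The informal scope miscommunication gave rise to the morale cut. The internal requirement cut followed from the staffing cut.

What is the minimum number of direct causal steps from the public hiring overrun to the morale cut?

3

Shortest chain: the public hiring overrun → the external vendor freeze → the informal scope miscommunication → the morale cut.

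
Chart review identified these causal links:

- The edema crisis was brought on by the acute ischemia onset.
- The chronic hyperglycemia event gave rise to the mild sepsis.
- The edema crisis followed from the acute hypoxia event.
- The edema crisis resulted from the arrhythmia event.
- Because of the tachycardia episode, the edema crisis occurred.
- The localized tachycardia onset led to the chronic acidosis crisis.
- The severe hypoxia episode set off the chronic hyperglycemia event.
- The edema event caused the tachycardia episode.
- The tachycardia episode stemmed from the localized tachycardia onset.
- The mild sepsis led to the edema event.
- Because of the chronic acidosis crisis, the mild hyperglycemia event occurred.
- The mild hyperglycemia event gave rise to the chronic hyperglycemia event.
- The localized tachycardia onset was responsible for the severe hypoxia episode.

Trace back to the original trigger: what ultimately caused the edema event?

Tracing upstream from the edema event: the edema event ← the mild sepsis ← the chronic hyperglycemia event ← the severe hypoxia episode ← the localized tachycardia onset.
The localized tachycardia onset has no stated cause, so it is the root.

the localized tachycardia onset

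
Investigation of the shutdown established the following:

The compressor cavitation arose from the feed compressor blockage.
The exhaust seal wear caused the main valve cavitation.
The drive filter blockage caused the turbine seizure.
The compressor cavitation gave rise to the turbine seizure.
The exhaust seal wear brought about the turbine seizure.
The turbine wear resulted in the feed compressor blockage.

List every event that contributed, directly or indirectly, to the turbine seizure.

the compressor cavitation, the drive filter blockage, the exhaust seal wear, the feed compressor blockage, the turbine wear

Immediate causes of the turbine seizure: the exhaust seal wear, the drive filter blockage, the compressor cavitation.
Further upstream: the turbine wear, the feed compressor blockage.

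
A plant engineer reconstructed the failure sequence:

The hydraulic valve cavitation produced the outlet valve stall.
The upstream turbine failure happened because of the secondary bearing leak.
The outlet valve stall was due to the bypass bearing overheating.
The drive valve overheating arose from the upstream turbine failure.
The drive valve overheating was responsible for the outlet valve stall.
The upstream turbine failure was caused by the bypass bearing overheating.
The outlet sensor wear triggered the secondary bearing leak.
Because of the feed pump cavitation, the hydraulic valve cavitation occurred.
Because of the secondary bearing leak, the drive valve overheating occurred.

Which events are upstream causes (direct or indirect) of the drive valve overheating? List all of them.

Immediate causes of the drive valve overheating: the secondary bearing leak, the upstream turbine failure.
Further upstream: the outlet sensor wear, the bypass bearing overheating.

the bypass bearing overheating, the outlet sensor wear, the secondary bearing leak, the upstream turbine failure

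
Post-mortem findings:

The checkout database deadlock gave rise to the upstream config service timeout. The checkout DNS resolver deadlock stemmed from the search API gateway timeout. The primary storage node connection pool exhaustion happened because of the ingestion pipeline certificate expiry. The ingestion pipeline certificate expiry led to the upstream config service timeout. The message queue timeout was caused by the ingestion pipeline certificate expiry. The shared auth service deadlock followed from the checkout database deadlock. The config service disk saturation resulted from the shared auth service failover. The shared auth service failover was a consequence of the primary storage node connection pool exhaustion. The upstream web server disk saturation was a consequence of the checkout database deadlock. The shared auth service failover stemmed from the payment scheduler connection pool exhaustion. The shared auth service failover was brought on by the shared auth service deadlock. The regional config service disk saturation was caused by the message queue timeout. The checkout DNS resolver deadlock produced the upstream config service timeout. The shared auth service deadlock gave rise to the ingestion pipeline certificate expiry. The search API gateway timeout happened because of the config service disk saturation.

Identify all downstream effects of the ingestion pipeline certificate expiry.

Direct effects: the primary storage node connection pool exhaustion, the message queue timeout, the upstream config service timeout.
2 steps out: the regional config service disk saturation, the shared auth service failover.
3 steps out: the config service disk saturation.
4 steps out: the search API gateway timeout.
5 steps out: the checkout DNS resolver deadlock.
Not reachable from it: the checkout database deadlock, the shared auth service deadlock, the payment scheduler connection pool exhaustion, the upstream web server disk saturation.

the checkout DNS resolver deadlock, the config service disk saturation, the message queue timeout, the primary storage node connection pool exhaustion, the regional config service disk saturation, the search API gateway timeout, the shared auth service failover, the upstream config service timeout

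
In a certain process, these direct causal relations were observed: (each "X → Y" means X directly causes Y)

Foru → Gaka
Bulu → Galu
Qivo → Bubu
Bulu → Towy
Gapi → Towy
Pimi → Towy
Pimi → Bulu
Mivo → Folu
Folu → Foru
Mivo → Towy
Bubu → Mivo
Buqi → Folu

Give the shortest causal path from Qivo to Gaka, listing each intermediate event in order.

Qivo → Bubu
Bubu → Mivo
Mivo → Folu
Folu → Foru
Foru → Gaka
Length: 5 steps.

Qivo → Bubu → Mivo → Folu → Foru → Gaka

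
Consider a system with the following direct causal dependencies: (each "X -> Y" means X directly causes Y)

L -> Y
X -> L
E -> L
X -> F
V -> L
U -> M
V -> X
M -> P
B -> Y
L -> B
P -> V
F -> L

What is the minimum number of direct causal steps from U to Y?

5

Shortest chain: U → M → P → V → L → Y.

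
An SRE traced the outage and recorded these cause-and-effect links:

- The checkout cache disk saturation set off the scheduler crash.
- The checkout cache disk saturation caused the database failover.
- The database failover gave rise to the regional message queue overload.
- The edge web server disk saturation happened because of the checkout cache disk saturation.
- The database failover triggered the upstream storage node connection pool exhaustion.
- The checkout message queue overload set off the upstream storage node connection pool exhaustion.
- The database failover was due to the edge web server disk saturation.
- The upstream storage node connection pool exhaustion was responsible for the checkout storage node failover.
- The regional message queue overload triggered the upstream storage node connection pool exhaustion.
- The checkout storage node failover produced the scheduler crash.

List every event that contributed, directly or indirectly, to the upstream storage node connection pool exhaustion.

Immediate causes of the upstream storage node connection pool exhaustion: the database failover, the regional message queue overload, the checkout message queue overload.
Further upstream: the checkout cache disk saturation, the edge web server disk saturation.

the checkout cache disk saturation, the checkout message queue overload, the database failover, the edge web server disk saturation, the regional message queue overload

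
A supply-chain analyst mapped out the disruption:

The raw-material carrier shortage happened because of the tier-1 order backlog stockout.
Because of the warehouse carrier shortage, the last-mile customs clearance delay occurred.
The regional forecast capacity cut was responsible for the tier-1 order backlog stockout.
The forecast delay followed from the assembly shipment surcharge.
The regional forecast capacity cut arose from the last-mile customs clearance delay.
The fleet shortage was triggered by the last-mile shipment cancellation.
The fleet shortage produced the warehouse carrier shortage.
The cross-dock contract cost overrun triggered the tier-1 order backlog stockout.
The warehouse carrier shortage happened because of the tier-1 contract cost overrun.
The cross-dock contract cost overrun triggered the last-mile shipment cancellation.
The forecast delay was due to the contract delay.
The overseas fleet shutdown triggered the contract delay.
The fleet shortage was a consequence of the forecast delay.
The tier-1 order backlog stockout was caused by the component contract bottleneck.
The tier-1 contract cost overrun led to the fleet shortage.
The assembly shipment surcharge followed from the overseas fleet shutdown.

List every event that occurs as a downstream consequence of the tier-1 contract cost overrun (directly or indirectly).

Direct effects: the fleet shortage, the warehouse carrier shortage.
2 steps out: the last-mile customs clearance delay.
3 steps out: the regional forecast capacity cut.
4 steps out: the tier-1 order backlog stockout.
5 steps out: the raw-material carrier shortage.
Not reachable from it: the overseas fleet shutdown, the contract delay, the assembly shipment surcharge, the component contract bottleneck, the cross-dock contract cost overrun, the forecast delay, the last-mile shipment cancellation.

the fleet shortage, the last-mile customs clearance delay, the raw-material carrier shortage, the regional forecast capacity cut, the tier-1 order backlog stockout, the warehouse carrier shortage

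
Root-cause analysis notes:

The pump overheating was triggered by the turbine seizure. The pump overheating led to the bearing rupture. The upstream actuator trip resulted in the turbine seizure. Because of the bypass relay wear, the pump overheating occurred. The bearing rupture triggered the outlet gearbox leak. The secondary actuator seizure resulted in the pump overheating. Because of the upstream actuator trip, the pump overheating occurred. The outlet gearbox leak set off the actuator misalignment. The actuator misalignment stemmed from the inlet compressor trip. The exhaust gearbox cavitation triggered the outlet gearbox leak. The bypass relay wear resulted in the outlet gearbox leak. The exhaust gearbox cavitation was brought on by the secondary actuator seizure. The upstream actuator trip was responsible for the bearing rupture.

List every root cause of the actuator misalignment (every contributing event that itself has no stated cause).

the bypass relay wear, the inlet compressor trip, the secondary actuator seizure, the upstream actuator trip

Tracing upstream from the actuator misalignment: the actuator misalignment ← the outlet gearbox leak ← the bearing rupture ← the upstream actuator trip.
A separate upstream branch: the actuator misalignment ← the inlet compressor trip.
A separate upstream branch: the actuator misalignment ← the outlet gearbox leak ← the bypass relay wear.
A separate upstream branch: the actuator misalignment ← the outlet gearbox leak ← the exhaust gearbox cavitation ← the secondary actuator seizure.
Each of those chain origins has no stated cause.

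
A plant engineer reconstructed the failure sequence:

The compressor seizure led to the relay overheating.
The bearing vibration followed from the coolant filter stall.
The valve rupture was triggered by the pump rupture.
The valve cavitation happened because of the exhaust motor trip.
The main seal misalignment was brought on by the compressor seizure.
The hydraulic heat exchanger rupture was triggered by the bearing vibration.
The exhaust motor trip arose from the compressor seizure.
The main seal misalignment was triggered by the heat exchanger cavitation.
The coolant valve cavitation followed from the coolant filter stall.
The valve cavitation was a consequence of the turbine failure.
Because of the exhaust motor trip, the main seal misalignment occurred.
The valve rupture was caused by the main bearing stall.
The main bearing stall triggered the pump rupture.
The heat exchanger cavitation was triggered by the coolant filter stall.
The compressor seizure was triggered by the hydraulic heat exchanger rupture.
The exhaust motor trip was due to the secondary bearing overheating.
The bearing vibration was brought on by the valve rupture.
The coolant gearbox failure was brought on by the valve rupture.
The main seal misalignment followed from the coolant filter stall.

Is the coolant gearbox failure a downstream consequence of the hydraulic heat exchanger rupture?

No

The hydraulic heat exchanger rupture leads to the compressor seizure, the exhaust motor trip, the relay overheating, the valve cavitation, the main seal misalignment; the coolant gearbox failure is not among them.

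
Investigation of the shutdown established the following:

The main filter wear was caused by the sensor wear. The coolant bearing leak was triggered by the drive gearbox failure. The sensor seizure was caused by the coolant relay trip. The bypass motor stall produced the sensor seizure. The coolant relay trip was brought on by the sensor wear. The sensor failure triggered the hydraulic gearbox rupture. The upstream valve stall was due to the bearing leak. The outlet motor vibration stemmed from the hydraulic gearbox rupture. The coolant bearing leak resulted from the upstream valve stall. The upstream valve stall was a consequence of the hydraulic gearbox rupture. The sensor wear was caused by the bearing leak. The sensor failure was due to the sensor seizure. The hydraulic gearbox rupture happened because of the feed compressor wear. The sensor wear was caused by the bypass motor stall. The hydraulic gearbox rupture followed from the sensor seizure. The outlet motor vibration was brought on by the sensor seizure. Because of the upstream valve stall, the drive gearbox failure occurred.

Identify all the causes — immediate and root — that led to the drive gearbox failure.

Immediate cause of the drive gearbox failure: the upstream valve stall.
Further upstream: the bypass motor stall, the bearing leak, the sensor wear, the coolant relay trip, the sensor seizure, the sensor failure, the feed compressor wear, the hydraulic gearbox rupture.

the bearing leak, the bypass motor stall, the coolant relay trip, the feed compressor wear, the hydraulic gearbox rupture, the sensor failure, the sensor seizure, the sensor wear, the upstream valve stall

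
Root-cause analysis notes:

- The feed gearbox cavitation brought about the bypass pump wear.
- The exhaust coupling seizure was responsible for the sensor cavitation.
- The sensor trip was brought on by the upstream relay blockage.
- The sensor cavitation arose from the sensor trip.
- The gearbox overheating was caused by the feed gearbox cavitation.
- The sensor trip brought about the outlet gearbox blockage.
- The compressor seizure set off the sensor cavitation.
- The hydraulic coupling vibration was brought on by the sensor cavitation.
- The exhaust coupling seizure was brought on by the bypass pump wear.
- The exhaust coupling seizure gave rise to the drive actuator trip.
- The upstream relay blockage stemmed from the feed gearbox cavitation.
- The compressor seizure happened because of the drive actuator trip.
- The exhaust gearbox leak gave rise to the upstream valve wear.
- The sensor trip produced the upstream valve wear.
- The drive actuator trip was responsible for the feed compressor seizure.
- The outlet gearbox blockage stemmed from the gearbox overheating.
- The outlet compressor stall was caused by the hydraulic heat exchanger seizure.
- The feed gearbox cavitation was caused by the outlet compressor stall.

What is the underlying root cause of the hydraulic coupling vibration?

the hydraulic heat exchanger seizure

Tracing upstream from the hydraulic coupling vibration: the hydraulic coupling vibration ← the sensor cavitation ← the exhaust coupling seizure ← the bypass pump wear ← the feed gearbox cavitation ← the outlet compressor stall ← the hydraulic heat exchanger seizure.
The hydraulic heat exchanger seizure has no stated cause, so it is the root.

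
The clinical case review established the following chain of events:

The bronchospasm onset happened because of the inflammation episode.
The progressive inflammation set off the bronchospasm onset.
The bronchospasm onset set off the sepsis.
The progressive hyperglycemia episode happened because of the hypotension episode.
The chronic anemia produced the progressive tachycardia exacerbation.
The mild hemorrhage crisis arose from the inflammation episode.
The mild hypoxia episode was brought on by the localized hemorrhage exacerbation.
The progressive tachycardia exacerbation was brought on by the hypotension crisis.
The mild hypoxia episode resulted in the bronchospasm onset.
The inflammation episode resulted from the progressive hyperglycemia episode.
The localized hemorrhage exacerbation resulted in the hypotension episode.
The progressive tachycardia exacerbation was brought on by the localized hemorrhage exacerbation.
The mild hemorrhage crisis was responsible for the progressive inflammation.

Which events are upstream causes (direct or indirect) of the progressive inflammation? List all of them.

Immediate cause of the progressive inflammation: the mild hemorrhage crisis.
Further upstream: the localized hemorrhage exacerbation, the hypotension episode, the progressive hyperglycemia episode, the inflammation episode.

the hypotension episode, the inflammation episode, the localized hemorrhage exacerbation, the mild hemorrhage crisis, the progressive hyperglycemia episode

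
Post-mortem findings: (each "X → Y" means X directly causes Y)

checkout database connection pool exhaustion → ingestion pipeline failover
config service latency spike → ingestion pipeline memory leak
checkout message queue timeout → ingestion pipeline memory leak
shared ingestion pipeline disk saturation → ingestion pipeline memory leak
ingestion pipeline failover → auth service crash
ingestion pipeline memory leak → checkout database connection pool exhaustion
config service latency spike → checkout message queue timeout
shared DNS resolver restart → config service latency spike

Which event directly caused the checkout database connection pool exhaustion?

the ingestion pipeline memory leak

Upstream contributors include the shared DNS resolver restart, the config service latency spike, the checkout message queue timeout, the shared ingestion pipeline disk saturation, but only the ingestion pipeline memory leak feeds directly into the checkout database connection pool exhaustion.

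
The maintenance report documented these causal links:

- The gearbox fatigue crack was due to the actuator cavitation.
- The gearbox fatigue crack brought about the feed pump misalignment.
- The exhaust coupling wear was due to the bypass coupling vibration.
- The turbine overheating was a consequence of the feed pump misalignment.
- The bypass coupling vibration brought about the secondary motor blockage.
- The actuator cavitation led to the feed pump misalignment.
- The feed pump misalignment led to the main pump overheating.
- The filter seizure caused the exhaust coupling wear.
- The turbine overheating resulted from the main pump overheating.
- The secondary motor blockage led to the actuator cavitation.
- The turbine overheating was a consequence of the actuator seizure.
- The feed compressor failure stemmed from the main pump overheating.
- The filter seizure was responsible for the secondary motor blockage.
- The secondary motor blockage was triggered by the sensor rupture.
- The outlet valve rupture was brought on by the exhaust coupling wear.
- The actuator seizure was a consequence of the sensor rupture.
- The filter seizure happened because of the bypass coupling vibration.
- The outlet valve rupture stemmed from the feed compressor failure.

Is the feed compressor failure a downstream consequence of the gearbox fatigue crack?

Yes

There is a causal chain: the gearbox fatigue crack → the feed pump misalignment → the main pump overheating → the feed compressor failure.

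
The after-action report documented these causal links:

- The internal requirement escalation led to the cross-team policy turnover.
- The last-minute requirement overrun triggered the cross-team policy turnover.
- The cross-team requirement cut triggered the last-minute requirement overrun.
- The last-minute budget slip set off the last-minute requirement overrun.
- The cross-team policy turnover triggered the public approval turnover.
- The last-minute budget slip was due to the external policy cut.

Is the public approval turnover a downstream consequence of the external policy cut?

Yes

There is a causal chain: the external policy cut → the last-minute budget slip → the last-minute requirement overrun → the cross-team policy turnover → the public approval turnover.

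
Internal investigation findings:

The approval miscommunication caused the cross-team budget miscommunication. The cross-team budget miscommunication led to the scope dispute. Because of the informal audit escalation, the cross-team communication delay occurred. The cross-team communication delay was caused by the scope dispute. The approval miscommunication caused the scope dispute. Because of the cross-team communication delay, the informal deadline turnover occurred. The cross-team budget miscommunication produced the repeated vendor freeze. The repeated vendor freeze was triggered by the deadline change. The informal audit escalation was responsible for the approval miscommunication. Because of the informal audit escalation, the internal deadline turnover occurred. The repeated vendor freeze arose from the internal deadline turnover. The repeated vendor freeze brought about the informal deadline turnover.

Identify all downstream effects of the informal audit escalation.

the approval miscommunication, the cross-team budget miscommunication, the cross-team communication delay, the informal deadline turnover, the internal deadline turnover, the repeated vendor freeze, the scope dispute

Direct effects: the internal deadline turnover, the approval miscommunication, the cross-team communication delay.
2 steps out: the cross-team budget miscommunication, the scope dispute, the repeated vendor freeze, the informal deadline turnover.
Not reachable from it: the deadline change.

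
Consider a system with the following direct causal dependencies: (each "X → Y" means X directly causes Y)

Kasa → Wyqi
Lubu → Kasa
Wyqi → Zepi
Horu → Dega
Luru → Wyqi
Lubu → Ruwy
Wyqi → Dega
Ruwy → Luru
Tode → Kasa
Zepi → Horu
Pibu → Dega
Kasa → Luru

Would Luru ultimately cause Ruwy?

No

Luru leads to Wyqi, Zepi, Horu, Dega; Ruwy is not among them.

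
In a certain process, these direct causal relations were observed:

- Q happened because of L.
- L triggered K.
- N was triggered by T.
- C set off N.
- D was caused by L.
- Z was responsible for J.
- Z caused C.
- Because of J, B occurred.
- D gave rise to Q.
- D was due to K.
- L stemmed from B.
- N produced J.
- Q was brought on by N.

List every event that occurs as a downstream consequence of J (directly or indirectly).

B, D, K, L, Q

Direct effects: B.
2 steps out: L.
3 steps out: K, D, Q.
Not reachable from it: Z, T, C, N.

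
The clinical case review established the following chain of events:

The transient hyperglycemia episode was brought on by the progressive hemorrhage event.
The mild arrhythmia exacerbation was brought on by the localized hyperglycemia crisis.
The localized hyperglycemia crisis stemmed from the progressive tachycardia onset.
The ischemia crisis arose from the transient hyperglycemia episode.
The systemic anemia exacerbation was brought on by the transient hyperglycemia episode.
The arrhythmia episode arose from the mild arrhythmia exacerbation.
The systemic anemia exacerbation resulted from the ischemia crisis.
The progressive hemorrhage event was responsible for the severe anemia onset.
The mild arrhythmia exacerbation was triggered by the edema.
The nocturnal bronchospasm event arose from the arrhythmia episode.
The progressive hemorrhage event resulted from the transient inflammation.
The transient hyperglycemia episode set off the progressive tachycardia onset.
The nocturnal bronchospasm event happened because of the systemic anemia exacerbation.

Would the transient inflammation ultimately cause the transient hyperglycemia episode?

There is a causal chain: the transient inflammation → the progressive hemorrhage event → the transient hyperglycemia episode.

Yes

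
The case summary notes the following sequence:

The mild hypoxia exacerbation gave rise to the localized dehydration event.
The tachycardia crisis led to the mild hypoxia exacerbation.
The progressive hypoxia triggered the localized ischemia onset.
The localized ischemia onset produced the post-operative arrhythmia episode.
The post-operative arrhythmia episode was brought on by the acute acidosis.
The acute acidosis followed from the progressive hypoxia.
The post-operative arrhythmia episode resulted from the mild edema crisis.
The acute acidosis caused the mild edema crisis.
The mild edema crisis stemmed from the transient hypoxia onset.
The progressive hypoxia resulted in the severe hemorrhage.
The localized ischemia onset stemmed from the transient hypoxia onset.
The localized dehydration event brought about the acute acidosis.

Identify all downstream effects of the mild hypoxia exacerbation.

Direct effects: the localized dehydration event.
2 steps out: the acute acidosis.
3 steps out: the mild edema crisis, the post-operative arrhythmia episode.
Not reachable from it: the progressive hypoxia, the tachycardia crisis, the severe hemorrhage, the transient hypoxia onset, the localized ischemia onset.

the acute acidosis, the localized dehydration event, the mild edema crisis, the post-operative arrhythmia episode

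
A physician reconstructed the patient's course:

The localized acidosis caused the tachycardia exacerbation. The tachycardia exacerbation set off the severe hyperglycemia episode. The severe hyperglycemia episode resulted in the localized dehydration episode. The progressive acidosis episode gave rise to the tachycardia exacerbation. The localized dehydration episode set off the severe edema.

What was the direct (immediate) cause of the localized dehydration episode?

the severe hyperglycemia episode

Upstream contributors include the progressive acidosis episode, the tachycardia exacerbation, the localized acidosis, but only the severe hyperglycemia episode feeds directly into the localized dehydration episode.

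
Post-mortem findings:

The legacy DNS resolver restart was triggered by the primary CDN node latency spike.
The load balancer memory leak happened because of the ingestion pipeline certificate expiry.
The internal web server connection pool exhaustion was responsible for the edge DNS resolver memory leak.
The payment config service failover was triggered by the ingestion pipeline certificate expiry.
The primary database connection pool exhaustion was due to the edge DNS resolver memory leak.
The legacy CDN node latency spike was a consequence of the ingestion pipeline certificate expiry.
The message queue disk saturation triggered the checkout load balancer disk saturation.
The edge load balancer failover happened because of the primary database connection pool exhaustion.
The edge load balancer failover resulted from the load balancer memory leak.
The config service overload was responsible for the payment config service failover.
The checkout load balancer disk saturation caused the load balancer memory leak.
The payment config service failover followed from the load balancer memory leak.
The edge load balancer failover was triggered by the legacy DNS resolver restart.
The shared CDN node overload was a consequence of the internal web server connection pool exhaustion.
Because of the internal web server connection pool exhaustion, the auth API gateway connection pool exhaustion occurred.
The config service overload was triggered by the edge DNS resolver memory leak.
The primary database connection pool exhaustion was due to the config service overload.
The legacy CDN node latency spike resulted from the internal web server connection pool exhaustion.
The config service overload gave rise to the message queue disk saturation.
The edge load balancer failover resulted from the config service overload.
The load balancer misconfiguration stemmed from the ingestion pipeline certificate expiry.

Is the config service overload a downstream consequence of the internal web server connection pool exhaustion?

There is a causal chain: the internal web server connection pool exhaustion → the edge DNS resolver memory leak → the config service overload.

Yes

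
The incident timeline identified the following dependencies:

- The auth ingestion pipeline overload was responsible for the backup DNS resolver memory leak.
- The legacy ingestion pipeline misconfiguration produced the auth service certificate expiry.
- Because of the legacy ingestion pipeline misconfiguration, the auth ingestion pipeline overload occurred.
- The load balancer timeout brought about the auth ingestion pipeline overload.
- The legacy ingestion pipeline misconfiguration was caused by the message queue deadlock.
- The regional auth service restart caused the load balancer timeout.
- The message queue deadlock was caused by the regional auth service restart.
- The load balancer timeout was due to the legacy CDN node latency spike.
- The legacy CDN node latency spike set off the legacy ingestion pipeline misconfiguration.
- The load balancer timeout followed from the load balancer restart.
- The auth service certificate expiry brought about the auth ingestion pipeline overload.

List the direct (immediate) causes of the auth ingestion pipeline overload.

Upstream contributors include the regional auth service restart, the load balancer restart, the message queue deadlock, the legacy CDN node latency spike, but only the auth service certificate expiry, the legacy ingestion pipeline misconfiguration, the load balancer timeout feed directly into the auth ingestion pipeline overload.

the auth service certificate expiry, the legacy ingestion pipeline misconfiguration, the load balancer timeout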